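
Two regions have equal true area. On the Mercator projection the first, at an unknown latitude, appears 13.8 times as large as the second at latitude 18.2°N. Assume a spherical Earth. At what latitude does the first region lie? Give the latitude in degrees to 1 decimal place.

For equal true areas on Mercator, apparent areas scale as sec²φ, so the ratio is cos²φ₂ / cos²φ₁.
cos²φ₂ / cos²φ₁ = 13.8  ⇒  cos φ₁ = cos 18.2° / √13.8 = 0.9500/3.715 = 0.2557.
φ₁ = arccos(0.2557) ≈ 75.2°.

75.2°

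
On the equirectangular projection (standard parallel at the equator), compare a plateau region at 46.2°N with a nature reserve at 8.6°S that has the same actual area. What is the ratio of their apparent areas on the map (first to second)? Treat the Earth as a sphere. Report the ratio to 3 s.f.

1.43

For the equirectangular projection with φ₀ = 0 (plate carrée), h = 1 along meridians and k = sec φ along parallels.
Areal scale at 46.2°: h·k = 1.000 × 1.445 = 1.445.
Areal scale at 8.6°: h·k = 1.000 × 1.011 = 1.011.
Ratio = 1.445/1.011 ≈ 1.43.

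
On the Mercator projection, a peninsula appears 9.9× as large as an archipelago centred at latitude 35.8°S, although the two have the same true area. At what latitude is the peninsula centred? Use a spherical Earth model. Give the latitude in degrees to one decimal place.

Mercator areal scale is sec²φ, so apparent-area ratio = sec²φ₁ / sec²φ₂ = cos²φ₂ / cos²φ₁.
cos²φ₂ / cos²φ₁ = 9.9  ⇒  cos φ₁ = cos 35.8° / √9.9 = 0.8111/3.146 = 0.2578.
φ₁ = arccos(0.2578) ≈ 75.1°.

75.1°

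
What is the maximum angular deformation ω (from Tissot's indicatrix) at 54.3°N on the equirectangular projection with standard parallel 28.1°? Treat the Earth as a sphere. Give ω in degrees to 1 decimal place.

The equidistant cylindrical projection with φ₀ = 28.1° has h = 1 (meridians true) and k = cos φ₀ / cos φ along parallels.
At 54.3°: h = 1.000, k = 1.512; principal scales a = 1.512, b = 1.000.
sin(ω/2) = (a − b)/(a + b) = 0.5117/2.512 = 0.2037, so ω = 2 arcsin(0.2037) ≈ 23.5°.

23.5°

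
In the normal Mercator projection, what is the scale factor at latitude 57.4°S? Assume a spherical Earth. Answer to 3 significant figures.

For Mercator, h = k = sec φ (a conformal cylindrical projection has a single point scale, 1/cos φ).
k = 1/cos 57.4° = 1/0.5388 = 1.856.

1.86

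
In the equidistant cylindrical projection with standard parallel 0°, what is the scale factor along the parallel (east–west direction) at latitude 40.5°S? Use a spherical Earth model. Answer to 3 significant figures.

1.32

Plate carrée maps x = Rλ, y = Rφ. The meridian scale is h = 1 and the parallel scale is k = 1/cos φ = sec φ.
k = 1/cos 40.5° = 1/0.7604 = 1.315.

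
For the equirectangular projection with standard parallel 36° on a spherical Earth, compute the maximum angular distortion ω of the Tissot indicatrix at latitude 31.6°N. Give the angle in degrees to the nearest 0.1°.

2.9°

In the equirectangular projection with standard parallel φ₀ = 36° (x = Rλ cos φ₀, y = Rφ), meridians are true-scale (h = 1) and the parallel scale is k = cos φ₀ / cos φ.
At 31.6°: h = 1.000, k = 0.9499; principal scales a = 1.000, b = 0.9499.
sin(ω/2) = (a − b)/(a + b) = 0.05015/1.950 = 0.02572, so ω = 2 arcsin(0.02572) ≈ 2.9°.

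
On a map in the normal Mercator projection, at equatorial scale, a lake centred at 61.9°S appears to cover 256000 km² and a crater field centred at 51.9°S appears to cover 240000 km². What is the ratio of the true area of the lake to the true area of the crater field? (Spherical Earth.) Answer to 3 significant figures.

0.622

Since Mercator area scale is 1/cos²φ, the true area equals the apparent area multiplied by cos²φ.
True area of lake: 256000 × cos²(61.9°) = 256000 × 0.2219 = 56790 km².
True area of crater field: 240000 × cos²(51.9°) = 240000 × 0.3807 = 91380 km².
Ratio = 56790 / 91380 ≈ 0.622.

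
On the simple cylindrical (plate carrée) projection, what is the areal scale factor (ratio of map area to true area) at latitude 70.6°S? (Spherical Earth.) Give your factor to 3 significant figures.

3.01

For the equirectangular projection with φ₀ = 0 (plate carrée), h = 1 along meridians and k = sec φ along parallels.
Areal scale = h·k = 1 × sec φ; at 70.6°, h = 1.000, k = 3.011, so h·k = 3.011.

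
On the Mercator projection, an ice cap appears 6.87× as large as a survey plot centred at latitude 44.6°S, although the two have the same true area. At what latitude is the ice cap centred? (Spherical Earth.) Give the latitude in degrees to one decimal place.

74.2°

For equal true areas on Mercator, apparent areas scale as sec²φ, so the ratio is cos²φ₂ / cos²φ₁.
cos²φ₂ / cos²φ₁ = 6.87  ⇒  cos φ₁ = cos 44.6° / √6.87 = 0.7120/2.621 = 0.2717.
φ₁ = arccos(0.2717) ≈ 74.2°.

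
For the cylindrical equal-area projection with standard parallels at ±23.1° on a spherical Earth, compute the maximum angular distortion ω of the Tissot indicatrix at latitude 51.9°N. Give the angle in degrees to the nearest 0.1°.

A cylindrical equal-area projection with standard parallel φ₀ has meridian scale h = cos φ / cos φ₀ and parallel scale k = cos φ₀ / cos φ (so areas are preserved, h·k = 1).
At 51.9°: h = 0.6708, k = 1.491; principal scales a = 1.491, b = 0.6708.
sin(ω/2) = (a − b)/(a + b) = 0.8199/2.162 = 0.3793, so ω = 2 arcsin(0.3793) ≈ 44.6°.

44.6°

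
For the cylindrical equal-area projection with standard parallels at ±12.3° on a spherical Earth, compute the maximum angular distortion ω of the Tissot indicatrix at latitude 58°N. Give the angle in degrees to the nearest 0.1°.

66.1°

For cylindrical equal-area with standard parallel φ₀, h = cos φ / cos φ₀ and k = cos φ₀ / cos φ, so h·k = 1.
At 58°: h = 0.5424, k = 1.844; principal scales a = 1.844, b = 0.5424.
sin(ω/2) = (a − b)/(a + b) = 1.301/2.386 = 0.5454, so ω = 2 arcsin(0.5454) ≈ 66.1°.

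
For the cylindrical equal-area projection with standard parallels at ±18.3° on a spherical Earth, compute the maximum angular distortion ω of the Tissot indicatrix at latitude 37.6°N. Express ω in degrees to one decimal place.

For cylindrical equal-area with standard parallel φ₀, h = cos φ / cos φ₀ and k = cos φ₀ / cos φ, so h·k = 1.
At 37.6°: h = 0.8345, k = 1.198; principal scales a = 1.198, b = 0.8345.
sin(ω/2) = (a − b)/(a + b) = 0.3638/2.033 = 0.1790, so ω = 2 arcsin(0.1790) ≈ 20.6°.

20.6°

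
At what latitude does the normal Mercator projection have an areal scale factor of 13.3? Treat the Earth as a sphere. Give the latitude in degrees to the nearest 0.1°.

74.1°

Mercator areal scale is sec²φ.
sec²φ = 13.3  ⇒  cos²φ = 0.07519  ⇒  cos φ = 0.2742.
φ = arccos(0.2742) ≈ 74.1°.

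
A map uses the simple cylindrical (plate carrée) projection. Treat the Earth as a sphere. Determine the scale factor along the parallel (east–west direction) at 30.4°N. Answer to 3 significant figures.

Plate carrée maps x = Rλ, y = Rφ. The meridian scale is h = 1 and the parallel scale is k = 1/cos φ = sec φ.
k = 1/cos 30.4° = 1/0.8625 = 1.159.

1.16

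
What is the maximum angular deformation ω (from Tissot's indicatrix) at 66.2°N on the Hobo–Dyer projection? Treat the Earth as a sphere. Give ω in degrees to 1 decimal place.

The Hobo–Dyer projection is cylindrical equal-area with φ₀ = 37.5°. For cylindrical equal-area with standard parallel φ₀, h = cos φ / cos φ₀ and k = cos φ₀ / cos φ, so h·k = 1.
At 66.2°: h = 0.5087, k = 1.966; principal scales a = 1.966, b = 0.5087.
sin(ω/2) = (a − b)/(a + b) = 1.457/2.475 = 0.5889, so ω = 2 arcsin(0.5889) ≈ 72.2°.

72.2°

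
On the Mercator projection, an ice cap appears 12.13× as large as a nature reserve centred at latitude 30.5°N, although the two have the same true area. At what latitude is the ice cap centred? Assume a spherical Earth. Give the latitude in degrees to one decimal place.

75.7°

On Mercator, (apparent₁)/(apparent₂) = sec²φ₁ / sec²φ₂ when true areas are equal.
cos²φ₂ / cos²φ₁ = 12.13  ⇒  cos φ₁ = cos 30.5° / √12.13 = 0.8616/3.483 = 0.2474.
φ₁ = arccos(0.2474) ≈ 75.7°.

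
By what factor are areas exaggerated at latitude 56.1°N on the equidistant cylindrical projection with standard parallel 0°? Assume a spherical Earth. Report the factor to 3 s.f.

Plate carrée maps x = Rλ, y = Rφ. The meridian scale is h = 1 and the parallel scale is k = 1/cos φ = sec φ.
Areal scale = h·k = 1 × sec φ; at 56.1°, h = 1.000, k = 1.793, so h·k = 1.793.

1.79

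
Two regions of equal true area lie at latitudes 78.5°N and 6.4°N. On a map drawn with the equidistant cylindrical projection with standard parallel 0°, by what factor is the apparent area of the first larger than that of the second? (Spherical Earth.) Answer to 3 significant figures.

In the plate carrée (x = Rλ, y = Rφ), meridians are true-scale (h = 1) and parallels are stretched by k = sec φ.
Areal scale at 78.5°: h·k = 1.000 × 5.016 = 5.016.
Areal scale at 6.4°: h·k = 1.000 × 1.006 = 1.006.
Ratio = 5.016/1.006 ≈ 4.98.

4.98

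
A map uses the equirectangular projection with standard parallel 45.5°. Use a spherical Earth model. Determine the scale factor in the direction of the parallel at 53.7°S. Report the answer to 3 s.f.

1.18

The equidistant cylindrical projection with φ₀ = 45.5° has h = 1 (meridians true) and k = cos φ₀ / cos φ along parallels.
k = cos 45.5° / cos 53.7° = 0.7009/0.5920 = 1.184.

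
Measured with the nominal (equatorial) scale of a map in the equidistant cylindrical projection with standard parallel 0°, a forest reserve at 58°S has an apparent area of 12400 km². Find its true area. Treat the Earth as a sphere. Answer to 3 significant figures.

Plate carrée maps x = Rλ, y = Rφ. The meridian scale is h = 1 and the parallel scale is k = 1/cos φ = sec φ.
Areal scale = h·k = 1 × sec φ; at 58°, h = 1.000, k = 1.887, so h·k = 1.887.
True area = apparent / (areal scale) = 12400 / 1.887 ≈ 6570 km².

6570 km²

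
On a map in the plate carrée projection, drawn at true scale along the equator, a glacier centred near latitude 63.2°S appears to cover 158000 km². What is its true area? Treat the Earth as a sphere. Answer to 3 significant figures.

71200 km²

For the equirectangular projection with φ₀ = 0 (plate carrée), h = 1 along meridians and k = sec φ along parallels.
Areal scale = h·k = 1 × sec φ; at 63.2°, h = 1.000, k = 2.218, so h·k = 2.218.
True area = apparent / (areal scale) = 158000 / 2.218 ≈ 71200 km².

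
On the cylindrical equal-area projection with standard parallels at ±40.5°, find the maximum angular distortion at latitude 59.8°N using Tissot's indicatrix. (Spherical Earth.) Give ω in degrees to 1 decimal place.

46.1°

For cylindrical equal-area with standard parallel φ₀, h = cos φ / cos φ₀ and k = cos φ₀ / cos φ, so h·k = 1.
At 59.8°: h = 0.6615, k = 1.512; principal scales a = 1.512, b = 0.6615.
sin(ω/2) = (a − b)/(a + b) = 0.8502/2.173 = 0.3912, so ω = 2 arcsin(0.3912) ≈ 46.1°.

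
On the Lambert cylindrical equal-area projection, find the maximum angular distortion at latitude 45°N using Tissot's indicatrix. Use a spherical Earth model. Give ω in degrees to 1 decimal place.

The Lambert cylindrical equal-area projection is the cylindrical equal-area projection with its standard parallel at the equator (φ₀ = 0). For cylindrical equal-area with standard parallel φ₀, h = cos φ / cos φ₀ and k = cos φ₀ / cos φ, so h·k = 1.
At 45°: h = 0.7071, k = 1.414; principal scales a = 1.414, b = 0.7071.
sin(ω/2) = (a − b)/(a + b) = 0.7071/2.121 = 0.3333, so ω = 2 arcsin(0.3333) ≈ 38.9°.

38.9°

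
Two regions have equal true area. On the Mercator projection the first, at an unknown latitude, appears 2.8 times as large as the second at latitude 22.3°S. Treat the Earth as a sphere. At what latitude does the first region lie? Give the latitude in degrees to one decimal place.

On Mercator, (apparent₁)/(apparent₂) = sec²φ₁ / sec²φ₂ when true areas are equal.
cos²φ₂ / cos²φ₁ = 2.8  ⇒  cos φ₁ = cos 22.3° / √2.8 = 0.9252/1.673 = 0.5529.
φ₁ = arccos(0.5529) ≈ 56.4°.

56.4°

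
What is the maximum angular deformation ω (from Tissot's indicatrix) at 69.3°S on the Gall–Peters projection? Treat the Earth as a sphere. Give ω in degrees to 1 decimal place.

The Gall–Peters projection is cylindrical equal-area with φ₀ = 45°. For cylindrical equal-area with standard parallel φ₀, h = cos φ / cos φ₀ and k = cos φ₀ / cos φ, so h·k = 1.
At 69.3°: h = 0.4999, k = 2.000; principal scales a = 2.000, b = 0.4999.
sin(ω/2) = (a − b)/(a + b) = 1.501/2.500 = 0.6001, so ω = 2 arcsin(0.6001) ≈ 73.8°.

73.8°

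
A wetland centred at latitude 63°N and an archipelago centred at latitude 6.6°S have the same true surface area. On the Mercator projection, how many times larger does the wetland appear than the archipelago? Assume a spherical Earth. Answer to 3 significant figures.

On Mercator, area is exaggerated by sec²φ = 1/cos²φ.
At 63°: sec²(63°) = 1/0.4540² = 4.852.
At 6.6°: sec²(6.6°) = 1/0.9934² = 1.013.
Ratio = 4.852/1.013 = cos²(6.6°)/cos²(63°) ≈ 4.79.

4.79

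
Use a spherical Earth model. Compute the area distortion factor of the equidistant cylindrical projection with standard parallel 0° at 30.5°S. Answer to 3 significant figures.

1.16

For the equirectangular projection with φ₀ = 0 (plate carrée), h = 1 along meridians and k = sec φ along parallels.
Areal scale = h·k = 1 × sec φ; at 30.5°, h = 1.000, k = 1.161, so h·k = 1.161.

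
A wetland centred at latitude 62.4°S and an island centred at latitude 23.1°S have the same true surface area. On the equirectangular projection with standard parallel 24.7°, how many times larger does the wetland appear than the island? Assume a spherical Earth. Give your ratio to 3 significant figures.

The equidistant cylindrical projection with φ₀ = 24.7° has h = 1 (meridians true) and k = cos φ₀ / cos φ along parallels.
Areal scale at 62.4°: h·k = 1.000 × 1.961 = 1.961.
Areal scale at 23.1°: h·k = 1.000 × 0.9877 = 0.9877.
Ratio = 1.961/0.9877 ≈ 1.99.

1.99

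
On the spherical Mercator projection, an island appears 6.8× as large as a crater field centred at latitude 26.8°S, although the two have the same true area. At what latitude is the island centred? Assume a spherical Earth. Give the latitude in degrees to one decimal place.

Mercator areal scale is sec²φ, so apparent-area ratio = sec²φ₁ / sec²φ₂ = cos²φ₂ / cos²φ₁.
cos²φ₂ / cos²φ₁ = 6.8  ⇒  cos φ₁ = cos 26.8° / √6.8 = 0.8926/2.608 = 0.3423.
φ₁ = arccos(0.3423) ≈ 70.0°.

70.0°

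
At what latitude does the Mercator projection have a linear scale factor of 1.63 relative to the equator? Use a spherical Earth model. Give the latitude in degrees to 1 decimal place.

Mercator scale is k = sec φ = 1/cos φ.
1/cos φ = 1.63  ⇒  cos φ = 0.6135  ⇒  φ = arccos(0.6135) ≈ 52.2°.

52.2°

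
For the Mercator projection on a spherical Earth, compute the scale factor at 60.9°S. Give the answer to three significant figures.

Mercator is conformal, so the point scale is isotropic: h = k = sec φ = 1/cos φ.
k = 1/cos 60.9° = 1/0.4863 = 2.056.

2.06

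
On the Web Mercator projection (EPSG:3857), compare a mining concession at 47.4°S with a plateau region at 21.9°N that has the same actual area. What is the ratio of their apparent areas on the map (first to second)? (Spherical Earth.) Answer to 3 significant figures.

Mercator areal scale is sec²φ.
At 47.4°: sec²(47.4°) = 1/0.6769² = 2.183.
At 21.9°: sec²(21.9°) = 1/0.9278² = 1.162.
Ratio = 2.183/1.162 = cos²(21.9°)/cos²(47.4°) ≈ 1.88.

1.88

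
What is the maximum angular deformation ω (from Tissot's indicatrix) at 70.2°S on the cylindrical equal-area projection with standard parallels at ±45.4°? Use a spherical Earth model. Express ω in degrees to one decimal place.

77.0°

A cylindrical equal-area projection with standard parallel φ₀ has meridian scale h = cos φ / cos φ₀ and parallel scale k = cos φ₀ / cos φ (so areas are preserved, h·k = 1).
At 70.2°: h = 0.4824, k = 2.073; principal scales a = 2.073, b = 0.4824.
sin(ω/2) = (a − b)/(a + b) = 1.590/2.555 = 0.6224, so ω = 2 arcsin(0.6224) ≈ 77.0°.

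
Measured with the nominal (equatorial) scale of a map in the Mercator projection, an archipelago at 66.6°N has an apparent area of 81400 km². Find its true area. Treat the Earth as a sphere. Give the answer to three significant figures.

The Mercator projection is conformal; its linear scale factor is the same in every direction and equals sec φ = 1/cos φ.
Areal scale = k² = sec²φ = 1/cos²(66.6°) = 1/0.3971² = 6.340.
True area = apparent / (areal scale) = 81400 / 6.340 ≈ 12800 km².

12800 km²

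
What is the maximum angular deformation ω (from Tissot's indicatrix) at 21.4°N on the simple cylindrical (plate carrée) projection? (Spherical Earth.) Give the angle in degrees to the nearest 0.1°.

4.1°

Plate carrée maps x = Rλ, y = Rφ. The meridian scale is h = 1 and the parallel scale is k = 1/cos φ = sec φ.
At 21.4°: h = 1.000, k = 1.074; principal scales a = 1.074, b = 1.000.
sin(ω/2) = (a − b)/(a + b) = 0.07405/2.074 = 0.03570, so ω = 2 arcsin(0.03570) ≈ 4.1°.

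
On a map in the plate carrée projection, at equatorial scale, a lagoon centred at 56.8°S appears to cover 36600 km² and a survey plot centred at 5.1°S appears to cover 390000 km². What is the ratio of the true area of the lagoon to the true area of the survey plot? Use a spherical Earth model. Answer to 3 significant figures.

0.0516

Plate carrée has h = 1 and k = sec φ, giving areal scale sec φ; true area = (apparent area) · cos φ.
True area of lagoon: 36600 × cos(56.8°) = 36600 × 0.5476 = 20040 km².
True area of survey plot: 390000 × cos(5.1°) = 390000 × 0.9960 = 388500 km².
Ratio = 20040 / 388500 ≈ 0.0516.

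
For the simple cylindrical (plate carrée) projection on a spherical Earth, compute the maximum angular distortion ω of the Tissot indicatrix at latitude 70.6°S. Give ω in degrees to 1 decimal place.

60.2°

In the plate carrée (x = Rλ, y = Rφ), meridians are true-scale (h = 1) and parallels are stretched by k = sec φ.
At 70.6°: h = 1.000, k = 3.011; principal scales a = 3.011, b = 1.000.
sin(ω/2) = (a − b)/(a + b) = 2.011/4.011 = 0.5013, so ω = 2 arcsin(0.5013) ≈ 60.2°.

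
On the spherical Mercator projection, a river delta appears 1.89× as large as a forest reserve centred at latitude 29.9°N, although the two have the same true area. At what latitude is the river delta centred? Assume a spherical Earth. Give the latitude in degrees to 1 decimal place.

For equal true areas on Mercator, apparent areas scale as sec²φ, so the ratio is cos²φ₂ / cos²φ₁.
cos²φ₂ / cos²φ₁ = 1.89  ⇒  cos φ₁ = cos 29.9° / √1.89 = 0.8669/1.375 = 0.6306.
φ₁ = arccos(0.6306) ≈ 50.9°.

50.9°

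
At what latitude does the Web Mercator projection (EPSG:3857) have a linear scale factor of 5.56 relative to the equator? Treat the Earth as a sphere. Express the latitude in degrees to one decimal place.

Mercator scale is k = sec φ = 1/cos φ.
1/cos φ = 5.56  ⇒  cos φ = 0.1799  ⇒  φ = arccos(0.1799) ≈ 79.6°.

79.6°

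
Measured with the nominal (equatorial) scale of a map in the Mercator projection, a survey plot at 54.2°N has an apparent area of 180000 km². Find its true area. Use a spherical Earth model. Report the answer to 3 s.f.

Mercator is conformal, so the point scale is isotropic: h = k = sec φ = 1/cos φ.
Areal scale = k² = sec²φ = 1/cos²(54.2°) = 1/0.5850² = 2.922.
True area = apparent / (areal scale) = 180000 / 2.922 ≈ 61600 km².

61600 km²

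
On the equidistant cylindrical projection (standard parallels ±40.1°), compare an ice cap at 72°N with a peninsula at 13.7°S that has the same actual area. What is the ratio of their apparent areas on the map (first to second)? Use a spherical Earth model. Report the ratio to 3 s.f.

3.14

With standard parallel φ₀ = 40.1°, the equirectangular projection gives x = Rλ cos φ₀, y = Rφ, so h = 1 and k = cos 40.1° / cos φ.
Areal scale at 72°: h·k = 1.000 × 2.475 = 2.475.
Areal scale at 13.7°: h·k = 1.000 × 0.7873 = 0.7873.
Ratio = 2.475/0.7873 ≈ 3.14.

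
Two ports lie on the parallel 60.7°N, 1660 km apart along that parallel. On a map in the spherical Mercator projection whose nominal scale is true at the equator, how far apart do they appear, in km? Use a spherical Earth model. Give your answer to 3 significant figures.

The Mercator projection is conformal; its linear scale factor is the same in every direction and equals sec φ = 1/cos φ.
Along the parallel, k = sec 60.7° = 1/0.4894 = 2.043.
Map distance = 1660 × 2.043 ≈ 3390 km.

3390 km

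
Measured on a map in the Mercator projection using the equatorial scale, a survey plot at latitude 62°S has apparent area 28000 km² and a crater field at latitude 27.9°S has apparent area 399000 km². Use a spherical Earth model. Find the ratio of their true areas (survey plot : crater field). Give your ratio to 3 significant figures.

On Mercator the areal scale is sec²φ, so true area = apparent × cos²φ.
True area of survey plot: 28000 × cos²(62°) = 28000 × 0.2204 = 6171 km².
True area of crater field: 399000 × cos²(27.9°) = 399000 × 0.7810 = 311600 km².
Ratio = 6171 / 311600 ≈ 0.0198.

0.0198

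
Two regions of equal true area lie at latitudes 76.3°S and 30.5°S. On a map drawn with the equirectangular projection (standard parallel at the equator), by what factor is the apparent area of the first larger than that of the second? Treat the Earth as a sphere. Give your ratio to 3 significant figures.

3.64

Plate carrée maps x = Rλ, y = Rφ. The meridian scale is h = 1 and the parallel scale is k = 1/cos φ = sec φ.
Areal scale at 76.3°: h·k = 1.000 × 4.222 = 4.222.
Areal scale at 30.5°: h·k = 1.000 × 1.161 = 1.161.
Ratio = 4.222/1.161 ≈ 3.64.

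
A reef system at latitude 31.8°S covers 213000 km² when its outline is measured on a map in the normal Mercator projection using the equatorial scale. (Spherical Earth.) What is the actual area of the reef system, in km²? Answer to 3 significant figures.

154000 km²

For Mercator, h = k = sec φ (a conformal cylindrical projection has a single point scale, 1/cos φ).
Areal scale = k² = sec²φ = 1/cos²(31.8°) = 1/0.8499² = 1.384.
True area = apparent / (areal scale) = 213000 / 1.384 ≈ 154000 km².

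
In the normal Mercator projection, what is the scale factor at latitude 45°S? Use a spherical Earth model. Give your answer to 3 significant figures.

Mercator is conformal, so the point scale is isotropic: h = k = sec φ = 1/cos φ.
k = 1/cos 45° = 1/0.7071 = 1.414.

1.41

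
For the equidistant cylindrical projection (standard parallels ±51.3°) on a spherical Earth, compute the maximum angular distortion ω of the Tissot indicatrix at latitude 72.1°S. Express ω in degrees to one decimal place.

39.9°

The equidistant cylindrical projection with φ₀ = 51.3° has h = 1 (meridians true) and k = cos φ₀ / cos φ along parallels.
At 72.1°: h = 1.000, k = 2.034; principal scales a = 2.034, b = 1.000.
sin(ω/2) = (a − b)/(a + b) = 1.034/3.034 = 0.3409, so ω = 2 arcsin(0.3409) ≈ 39.9°.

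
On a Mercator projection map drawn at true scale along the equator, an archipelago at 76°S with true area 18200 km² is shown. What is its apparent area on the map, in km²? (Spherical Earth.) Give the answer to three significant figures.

311000 km²

For Mercator, h = k = sec φ (a conformal cylindrical projection has a single point scale, 1/cos φ).
Areal scale = k² = sec²φ = 1/cos²(76°) = 1/0.2419² = 17.09.
Apparent area = 18200 × 17.09 ≈ 311000 km².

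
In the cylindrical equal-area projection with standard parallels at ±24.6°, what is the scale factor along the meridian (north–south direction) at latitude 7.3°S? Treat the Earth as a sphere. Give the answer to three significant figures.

1.09

Cylindrical equal-area (φ₀ = 24.6°): h = cos φ / cos 24.6° along meridians, k = cos 24.6° / cos φ along parallels; h·k = 1.
h = cos 7.3° / cos 24.6° = 0.9919/0.9092 = 1.091.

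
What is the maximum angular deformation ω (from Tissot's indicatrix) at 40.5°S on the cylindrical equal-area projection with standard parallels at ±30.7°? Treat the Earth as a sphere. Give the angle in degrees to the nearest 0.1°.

For cylindrical equal-area with standard parallel φ₀, h = cos φ / cos φ₀ and k = cos φ₀ / cos φ, so h·k = 1.
At 40.5°: h = 0.8843, k = 1.131; principal scales a = 1.131, b = 0.8843.
sin(ω/2) = (a − b)/(a + b) = 0.2464/2.015 = 0.1223, so ω = 2 arcsin(0.1223) ≈ 14.0°.

14.0°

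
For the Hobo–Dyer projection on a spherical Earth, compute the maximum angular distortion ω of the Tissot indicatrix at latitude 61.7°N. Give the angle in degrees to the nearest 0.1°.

The Hobo–Dyer projection is cylindrical equal-area with φ₀ = 37.5°. A cylindrical equal-area projection with standard parallel φ₀ has meridian scale h = cos φ / cos φ₀ and parallel scale k = cos φ₀ / cos φ (so areas are preserved, h·k = 1).
At 61.7°: h = 0.5976, k = 1.673; principal scales a = 1.673, b = 0.5976.
sin(ω/2) = (a − b)/(a + b) = 1.076/2.271 = 0.4737, so ω = 2 arcsin(0.4737) ≈ 56.6°.

56.6°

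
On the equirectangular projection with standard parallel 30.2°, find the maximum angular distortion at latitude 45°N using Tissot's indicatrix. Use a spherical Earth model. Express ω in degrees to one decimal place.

11.5°

With standard parallel φ₀ = 30.2°, the equirectangular projection gives x = Rλ cos φ₀, y = Rφ, so h = 1 and k = cos 30.2° / cos φ.
At 45°: h = 1.000, k = 1.222; principal scales a = 1.222, b = 1.000.
sin(ω/2) = (a − b)/(a + b) = 0.2223/2.222 = 0.1000, so ω = 2 arcsin(0.1000) ≈ 11.5°.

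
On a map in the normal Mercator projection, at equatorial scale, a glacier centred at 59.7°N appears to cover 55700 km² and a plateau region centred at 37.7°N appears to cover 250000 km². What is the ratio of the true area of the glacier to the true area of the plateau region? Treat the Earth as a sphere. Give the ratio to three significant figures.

0.0906

Since Mercator area scale is 1/cos²φ, the true area equals the apparent area multiplied by cos²φ.
True area of glacier: 55700 × cos²(59.7°) = 55700 × 0.2545 = 14180 km².
True area of plateau region: 250000 × cos²(37.7°) = 250000 × 0.6260 = 156500 km².
Ratio = 14180 / 156500 ≈ 0.0906.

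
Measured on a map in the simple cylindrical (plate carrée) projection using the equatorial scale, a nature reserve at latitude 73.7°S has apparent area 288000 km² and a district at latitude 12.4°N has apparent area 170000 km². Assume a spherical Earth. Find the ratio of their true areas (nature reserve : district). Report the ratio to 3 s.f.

Plate carrée has h = 1 and k = sec φ, giving areal scale sec φ; true area = (apparent area) · cos φ.
True area of nature reserve: 288000 × cos(73.7°) = 288000 × 0.2807 = 80830 km².
True area of district: 170000 × cos(12.4°) = 170000 × 0.9767 = 166000 km².
Ratio = 80830 / 166000 ≈ 0.487.

0.487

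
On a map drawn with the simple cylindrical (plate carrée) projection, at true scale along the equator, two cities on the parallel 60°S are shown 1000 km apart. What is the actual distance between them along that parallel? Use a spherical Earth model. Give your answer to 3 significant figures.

In the plate carrée (x = Rλ, y = Rφ), meridians are true-scale (h = 1) and parallels are stretched by k = sec φ.
Along the parallel at 60°, map distances are exaggerated by k = sec 60° = 2.000.
True distance = 1000 / 2.000 = 1000 × cos 60° ≈ 500 km.

500 km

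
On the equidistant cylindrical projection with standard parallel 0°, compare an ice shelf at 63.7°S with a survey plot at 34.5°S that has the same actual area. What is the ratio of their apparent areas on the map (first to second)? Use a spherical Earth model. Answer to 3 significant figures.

1.86

For the equirectangular projection with φ₀ = 0 (plate carrée), h = 1 along meridians and k = sec φ along parallels.
Areal scale at 63.7°: h·k = 1.000 × 2.257 = 2.257.
Areal scale at 34.5°: h·k = 1.000 × 1.213 = 1.213.
Ratio = 2.257/1.213 ≈ 1.86.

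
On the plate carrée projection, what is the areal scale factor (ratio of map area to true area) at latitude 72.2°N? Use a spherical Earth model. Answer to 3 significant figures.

3.27

For the equirectangular projection with φ₀ = 0 (plate carrée), h = 1 along meridians and k = sec φ along parallels.
Areal scale = h·k = 1 × sec φ; at 72.2°, h = 1.000, k = 3.271, so h·k = 3.271.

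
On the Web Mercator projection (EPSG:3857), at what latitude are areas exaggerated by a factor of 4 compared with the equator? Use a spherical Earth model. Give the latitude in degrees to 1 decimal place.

60.0°

Mercator areal scale is sec²φ.
sec²φ = 4  ⇒  cos²φ = 0.2500  ⇒  cos φ = 0.5000.
φ = arccos(0.5000) ≈ 60.0°.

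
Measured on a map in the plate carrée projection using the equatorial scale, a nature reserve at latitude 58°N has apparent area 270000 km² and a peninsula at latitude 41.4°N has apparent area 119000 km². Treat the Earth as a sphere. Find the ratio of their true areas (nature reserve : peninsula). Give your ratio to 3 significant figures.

Plate carrée has h = 1 and k = sec φ, giving areal scale sec φ; true area = (apparent area) · cos φ.
True area of nature reserve: 270000 × cos(58°) = 270000 × 0.5299 = 143100 km².
True area of peninsula: 119000 × cos(41.4°) = 119000 × 0.7501 = 89260 km².
Ratio = 143100 / 89260 ≈ 1.60.

1.60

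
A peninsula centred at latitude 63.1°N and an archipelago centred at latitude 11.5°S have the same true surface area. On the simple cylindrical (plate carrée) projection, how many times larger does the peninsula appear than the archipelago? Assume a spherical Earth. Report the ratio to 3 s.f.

2.17

Plate carrée maps x = Rλ, y = Rφ. The meridian scale is h = 1 and the parallel scale is k = 1/cos φ = sec φ.
Areal scale at 63.1°: h·k = 1.000 × 2.210 = 2.210.
Areal scale at 11.5°: h·k = 1.000 × 1.020 = 1.020.
Ratio = 2.210/1.020 ≈ 2.17.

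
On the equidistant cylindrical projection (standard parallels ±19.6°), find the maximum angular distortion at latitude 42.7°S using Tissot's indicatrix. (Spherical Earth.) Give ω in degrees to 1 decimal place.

14.2°

In the equirectangular projection with standard parallel φ₀ = 19.6° (x = Rλ cos φ₀, y = Rφ), meridians are true-scale (h = 1) and the parallel scale is k = cos φ₀ / cos φ.
At 42.7°: h = 1.000, k = 1.282; principal scales a = 1.282, b = 1.000.
sin(ω/2) = (a − b)/(a + b) = 0.2819/2.282 = 0.1235, so ω = 2 arcsin(0.1235) ≈ 14.2°.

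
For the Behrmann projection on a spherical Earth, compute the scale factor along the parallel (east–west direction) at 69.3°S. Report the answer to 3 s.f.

2.45

Behrmann is a cylindrical equal-area projection with standard parallels at ±30°. Cylindrical equal-area (φ₀ = 30°): h = cos φ / cos 30° along meridians, k = cos 30° / cos φ along parallels; h·k = 1.
k = cos 30° / cos 69.3° = 0.8660/0.3535 = 2.450.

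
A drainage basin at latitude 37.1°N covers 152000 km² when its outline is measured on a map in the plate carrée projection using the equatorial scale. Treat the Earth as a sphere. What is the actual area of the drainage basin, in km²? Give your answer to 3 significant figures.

Plate carrée maps x = Rλ, y = Rφ. The meridian scale is h = 1 and the parallel scale is k = 1/cos φ = sec φ.
Areal scale = h·k = 1 × sec φ; at 37.1°, h = 1.000, k = 1.254, so h·k = 1.254.
True area = apparent / (areal scale) = 152000 / 1.254 ≈ 121000 km².

121000 km²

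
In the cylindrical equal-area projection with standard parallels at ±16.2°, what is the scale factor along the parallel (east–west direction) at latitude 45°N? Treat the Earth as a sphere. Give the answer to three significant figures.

1.36

Cylindrical equal-area (φ₀ = 16.2°): h = cos φ / cos 16.2° along meridians, k = cos 16.2° / cos φ along parallels; h·k = 1.
k = cos 16.2° / cos 45° = 0.9603/0.7071 = 1.358.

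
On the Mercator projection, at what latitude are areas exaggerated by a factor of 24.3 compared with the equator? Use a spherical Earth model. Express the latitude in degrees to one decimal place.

78.3°

Mercator areal scale is sec²φ.
sec²φ = 24.3  ⇒  cos²φ = 0.04115  ⇒  cos φ = 0.2029.
φ = arccos(0.2029) ≈ 78.3°.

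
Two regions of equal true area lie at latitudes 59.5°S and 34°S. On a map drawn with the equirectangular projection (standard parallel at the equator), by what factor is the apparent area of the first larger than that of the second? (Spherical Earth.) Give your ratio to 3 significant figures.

In the plate carrée (x = Rλ, y = Rφ), meridians are true-scale (h = 1) and parallels are stretched by k = sec φ.
Areal scale at 59.5°: h·k = 1.000 × 1.970 = 1.970.
Areal scale at 34°: h·k = 1.000 × 1.206 = 1.206.
Ratio = 1.970/1.206 ≈ 1.63.

1.63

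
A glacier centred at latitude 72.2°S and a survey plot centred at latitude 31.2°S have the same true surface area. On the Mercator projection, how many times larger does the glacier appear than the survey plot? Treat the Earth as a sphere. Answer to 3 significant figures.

Mercator is conformal with k = sec φ, so areal scale = k² = sec²φ.
At 72.2°: sec²(72.2°) = 1/0.3057² = 10.70.
At 31.2°: sec²(31.2°) = 1/0.8554² = 1.367.
Ratio = 10.70/1.367 = cos²(31.2°)/cos²(72.2°) ≈ 7.83.

7.83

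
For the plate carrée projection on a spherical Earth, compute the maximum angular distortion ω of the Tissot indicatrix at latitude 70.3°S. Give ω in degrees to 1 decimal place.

Plate carrée maps x = Rλ, y = Rφ. The meridian scale is h = 1 and the parallel scale is k = 1/cos φ = sec φ.
At 70.3°: h = 1.000, k = 2.967; principal scales a = 2.967, b = 1.000.
sin(ω/2) = (a − b)/(a + b) = 1.967/3.967 = 0.4958, so ω = 2 arcsin(0.4958) ≈ 59.4°.

59.4°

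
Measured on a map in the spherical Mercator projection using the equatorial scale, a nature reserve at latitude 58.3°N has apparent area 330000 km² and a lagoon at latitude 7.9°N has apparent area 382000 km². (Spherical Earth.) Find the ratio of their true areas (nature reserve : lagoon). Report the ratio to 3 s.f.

0.243

Mercator's areal exaggeration is sec²φ; hence true area = (apparent area) · cos²φ.
True area of nature reserve: 330000 × cos²(58.3°) = 330000 × 0.2761 = 91120 km².
True area of lagoon: 382000 × cos²(7.9°) = 382000 × 0.9811 = 374800 km².
Ratio = 91120 / 374800 ≈ 0.243.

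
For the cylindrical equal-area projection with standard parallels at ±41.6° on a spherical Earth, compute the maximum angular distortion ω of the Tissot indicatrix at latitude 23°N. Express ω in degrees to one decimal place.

23.6°

For cylindrical equal-area with standard parallel φ₀, h = cos φ / cos φ₀ and k = cos φ₀ / cos φ, so h·k = 1.
At 23°: h = 1.231, k = 0.8124; principal scales a = 1.231, b = 0.8124.
sin(ω/2) = (a − b)/(a + b) = 0.4186/2.043 = 0.2048, so ω = 2 arcsin(0.2048) ≈ 23.6°.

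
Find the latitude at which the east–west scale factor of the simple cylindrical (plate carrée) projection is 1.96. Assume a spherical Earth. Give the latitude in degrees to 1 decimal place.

59.3°

Plate carrée: h = 1, k = sec φ along parallels.
sec φ = 1.96  ⇒  cos φ = 0.5102  ⇒  φ ≈ 59.3°.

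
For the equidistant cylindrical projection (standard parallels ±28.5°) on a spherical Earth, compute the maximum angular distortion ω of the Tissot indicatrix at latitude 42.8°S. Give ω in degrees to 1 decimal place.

The equidistant cylindrical projection with φ₀ = 28.5° has h = 1 (meridians true) and k = cos φ₀ / cos φ along parallels.
At 42.8°: h = 1.000, k = 1.198; principal scales a = 1.198, b = 1.000.
sin(ω/2) = (a − b)/(a + b) = 0.1977/2.198 = 0.08997, so ω = 2 arcsin(0.08997) ≈ 10.3°.

10.3°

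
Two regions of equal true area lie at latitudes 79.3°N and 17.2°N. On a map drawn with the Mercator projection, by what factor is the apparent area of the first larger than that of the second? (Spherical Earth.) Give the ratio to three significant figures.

Mercator is conformal with k = sec φ, so areal scale = k² = sec²φ.
At 79.3°: sec²(79.3°) = 1/0.1857² = 29.01.
At 17.2°: sec²(17.2°) = 1/0.9553² = 1.096.
Ratio = 29.01/1.096 = cos²(17.2°)/cos²(79.3°) ≈ 26.5.

26.5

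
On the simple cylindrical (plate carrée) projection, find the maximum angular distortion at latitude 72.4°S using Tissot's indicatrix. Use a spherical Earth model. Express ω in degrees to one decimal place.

64.8°

For the equirectangular projection with φ₀ = 0 (plate carrée), h = 1 along meridians and k = sec φ along parallels.
At 72.4°: h = 1.000, k = 3.307; principal scales a = 3.307, b = 1.000.
sin(ω/2) = (a − b)/(a + b) = 2.307/4.307 = 0.5357, so ω = 2 arcsin(0.5357) ≈ 64.8°.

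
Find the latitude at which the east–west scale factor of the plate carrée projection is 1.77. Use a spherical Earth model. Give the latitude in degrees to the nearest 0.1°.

Plate carrée: h = 1, k = sec φ along parallels.
sec φ = 1.77  ⇒  cos φ = 0.5650  ⇒  φ ≈ 55.6°.

55.6°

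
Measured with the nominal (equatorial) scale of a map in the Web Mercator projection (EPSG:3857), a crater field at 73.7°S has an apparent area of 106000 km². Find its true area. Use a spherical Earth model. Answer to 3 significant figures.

8350 km²

The Mercator projection is conformal; its linear scale factor is the same in every direction and equals sec φ = 1/cos φ.
Areal scale = k² = sec²φ = 1/cos²(73.7°) = 1/0.2807² = 12.69.
True area = apparent / (areal scale) = 106000 / 12.69 ≈ 8350 km².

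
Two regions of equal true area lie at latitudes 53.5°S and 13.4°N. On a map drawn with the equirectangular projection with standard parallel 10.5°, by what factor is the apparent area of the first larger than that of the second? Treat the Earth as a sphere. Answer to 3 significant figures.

The equidistant cylindrical projection with φ₀ = 10.5° has h = 1 (meridians true) and k = cos φ₀ / cos φ along parallels.
Areal scale at 53.5°: h·k = 1.000 × 1.653 = 1.653.
Areal scale at 13.4°: h·k = 1.000 × 1.011 = 1.011.
Ratio = 1.653/1.011 ≈ 1.64.

1.64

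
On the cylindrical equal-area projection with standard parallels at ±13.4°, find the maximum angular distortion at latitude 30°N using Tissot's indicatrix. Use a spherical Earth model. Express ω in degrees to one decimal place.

Cylindrical equal-area (φ₀ = 13.4°): h = cos φ / cos 13.4° along meridians, k = cos 13.4° / cos φ along parallels; h·k = 1.
At 30°: h = 0.8903, k = 1.123; principal scales a = 1.123, b = 0.8903.
sin(ω/2) = (a − b)/(a + b) = 0.2330/2.014 = 0.1157, so ω = 2 arcsin(0.1157) ≈ 13.3°.

13.3°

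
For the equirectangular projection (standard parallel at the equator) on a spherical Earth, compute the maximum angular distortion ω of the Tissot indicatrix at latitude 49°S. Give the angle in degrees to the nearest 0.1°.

24.0°

Plate carrée maps x = Rλ, y = Rφ. The meridian scale is h = 1 and the parallel scale is k = 1/cos φ = sec φ.
At 49°: h = 1.000, k = 1.524; principal scales a = 1.524, b = 1.000.
sin(ω/2) = (a − b)/(a + b) = 0.5243/2.524 = 0.2077, so ω = 2 arcsin(0.2077) ≈ 24.0°.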